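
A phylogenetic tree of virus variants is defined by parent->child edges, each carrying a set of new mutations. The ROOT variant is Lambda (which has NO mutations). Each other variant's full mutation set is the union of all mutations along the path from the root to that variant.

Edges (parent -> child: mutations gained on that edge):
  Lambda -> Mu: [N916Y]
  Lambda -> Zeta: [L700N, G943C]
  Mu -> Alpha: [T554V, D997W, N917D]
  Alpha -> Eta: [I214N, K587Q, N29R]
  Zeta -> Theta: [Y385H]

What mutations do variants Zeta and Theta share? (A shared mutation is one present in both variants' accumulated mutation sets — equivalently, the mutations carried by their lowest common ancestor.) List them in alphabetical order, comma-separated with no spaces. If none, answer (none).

Accumulating mutations along path to Zeta:
  At Lambda: gained [] -> total []
  At Zeta: gained ['L700N', 'G943C'] -> total ['G943C', 'L700N']
Mutations(Zeta) = ['G943C', 'L700N']
Accumulating mutations along path to Theta:
  At Lambda: gained [] -> total []
  At Zeta: gained ['L700N', 'G943C'] -> total ['G943C', 'L700N']
  At Theta: gained ['Y385H'] -> total ['G943C', 'L700N', 'Y385H']
Mutations(Theta) = ['G943C', 'L700N', 'Y385H']
Intersection: ['G943C', 'L700N'] ∩ ['G943C', 'L700N', 'Y385H'] = ['G943C', 'L700N']

Answer: G943C,L700N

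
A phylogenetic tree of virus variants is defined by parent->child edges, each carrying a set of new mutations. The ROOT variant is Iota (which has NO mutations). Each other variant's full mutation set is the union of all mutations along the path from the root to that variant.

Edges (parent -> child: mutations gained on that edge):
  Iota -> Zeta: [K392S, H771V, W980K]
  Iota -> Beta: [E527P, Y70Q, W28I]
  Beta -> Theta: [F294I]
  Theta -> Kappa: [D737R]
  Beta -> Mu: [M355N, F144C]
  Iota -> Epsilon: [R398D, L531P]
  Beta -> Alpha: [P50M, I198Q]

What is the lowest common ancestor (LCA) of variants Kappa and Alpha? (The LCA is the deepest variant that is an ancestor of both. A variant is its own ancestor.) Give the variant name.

Answer: Beta

Derivation:
Path from root to Kappa: Iota -> Beta -> Theta -> Kappa
  ancestors of Kappa: {Iota, Beta, Theta, Kappa}
Path from root to Alpha: Iota -> Beta -> Alpha
  ancestors of Alpha: {Iota, Beta, Alpha}
Common ancestors: {Iota, Beta}
Walk up from Alpha: Alpha (not in ancestors of Kappa), Beta (in ancestors of Kappa), Iota (in ancestors of Kappa)
Deepest common ancestor (LCA) = Beta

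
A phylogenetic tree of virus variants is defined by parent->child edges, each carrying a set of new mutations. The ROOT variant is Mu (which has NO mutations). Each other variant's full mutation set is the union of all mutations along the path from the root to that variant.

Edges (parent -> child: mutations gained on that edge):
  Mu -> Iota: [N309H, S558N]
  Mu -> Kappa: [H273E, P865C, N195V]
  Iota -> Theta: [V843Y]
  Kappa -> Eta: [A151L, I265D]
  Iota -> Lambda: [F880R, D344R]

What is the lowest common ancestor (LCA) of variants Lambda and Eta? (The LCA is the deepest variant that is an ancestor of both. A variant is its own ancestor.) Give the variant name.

Answer: Mu

Derivation:
Path from root to Lambda: Mu -> Iota -> Lambda
  ancestors of Lambda: {Mu, Iota, Lambda}
Path from root to Eta: Mu -> Kappa -> Eta
  ancestors of Eta: {Mu, Kappa, Eta}
Common ancestors: {Mu}
Walk up from Eta: Eta (not in ancestors of Lambda), Kappa (not in ancestors of Lambda), Mu (in ancestors of Lambda)
Deepest common ancestor (LCA) = Mu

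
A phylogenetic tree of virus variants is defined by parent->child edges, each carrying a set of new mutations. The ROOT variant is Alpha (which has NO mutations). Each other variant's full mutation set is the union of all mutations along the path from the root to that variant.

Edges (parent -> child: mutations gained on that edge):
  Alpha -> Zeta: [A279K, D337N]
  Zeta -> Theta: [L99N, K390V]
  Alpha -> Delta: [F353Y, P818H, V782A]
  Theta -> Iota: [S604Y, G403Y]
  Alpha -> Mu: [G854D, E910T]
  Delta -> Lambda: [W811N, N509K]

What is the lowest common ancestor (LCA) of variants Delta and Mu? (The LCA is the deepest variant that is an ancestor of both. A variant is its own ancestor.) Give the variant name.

Answer: Alpha

Derivation:
Path from root to Delta: Alpha -> Delta
  ancestors of Delta: {Alpha, Delta}
Path from root to Mu: Alpha -> Mu
  ancestors of Mu: {Alpha, Mu}
Common ancestors: {Alpha}
Walk up from Mu: Mu (not in ancestors of Delta), Alpha (in ancestors of Delta)
Deepest common ancestor (LCA) = Alpha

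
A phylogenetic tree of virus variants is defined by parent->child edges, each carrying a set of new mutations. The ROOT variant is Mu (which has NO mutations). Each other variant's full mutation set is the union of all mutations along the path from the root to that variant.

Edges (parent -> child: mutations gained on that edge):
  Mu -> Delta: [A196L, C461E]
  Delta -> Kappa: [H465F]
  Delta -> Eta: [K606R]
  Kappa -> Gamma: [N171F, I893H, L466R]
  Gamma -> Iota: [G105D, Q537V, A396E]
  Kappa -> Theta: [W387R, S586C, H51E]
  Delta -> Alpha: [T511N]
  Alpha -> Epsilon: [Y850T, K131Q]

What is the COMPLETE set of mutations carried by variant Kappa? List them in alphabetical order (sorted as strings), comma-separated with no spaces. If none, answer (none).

At Mu: gained [] -> total []
At Delta: gained ['A196L', 'C461E'] -> total ['A196L', 'C461E']
At Kappa: gained ['H465F'] -> total ['A196L', 'C461E', 'H465F']

Answer: A196L,C461E,H465F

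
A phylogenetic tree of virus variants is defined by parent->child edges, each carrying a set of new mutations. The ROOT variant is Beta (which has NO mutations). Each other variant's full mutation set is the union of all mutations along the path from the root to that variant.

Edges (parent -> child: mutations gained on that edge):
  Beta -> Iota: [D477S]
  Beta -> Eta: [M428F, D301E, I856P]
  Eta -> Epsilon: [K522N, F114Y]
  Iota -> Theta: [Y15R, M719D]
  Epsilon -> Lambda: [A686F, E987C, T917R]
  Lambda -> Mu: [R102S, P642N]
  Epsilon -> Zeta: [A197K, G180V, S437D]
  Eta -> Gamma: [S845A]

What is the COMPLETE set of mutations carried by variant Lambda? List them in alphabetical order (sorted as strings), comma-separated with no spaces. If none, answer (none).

Answer: A686F,D301E,E987C,F114Y,I856P,K522N,M428F,T917R

Derivation:
At Beta: gained [] -> total []
At Eta: gained ['M428F', 'D301E', 'I856P'] -> total ['D301E', 'I856P', 'M428F']
At Epsilon: gained ['K522N', 'F114Y'] -> total ['D301E', 'F114Y', 'I856P', 'K522N', 'M428F']
At Lambda: gained ['A686F', 'E987C', 'T917R'] -> total ['A686F', 'D301E', 'E987C', 'F114Y', 'I856P', 'K522N', 'M428F', 'T917R']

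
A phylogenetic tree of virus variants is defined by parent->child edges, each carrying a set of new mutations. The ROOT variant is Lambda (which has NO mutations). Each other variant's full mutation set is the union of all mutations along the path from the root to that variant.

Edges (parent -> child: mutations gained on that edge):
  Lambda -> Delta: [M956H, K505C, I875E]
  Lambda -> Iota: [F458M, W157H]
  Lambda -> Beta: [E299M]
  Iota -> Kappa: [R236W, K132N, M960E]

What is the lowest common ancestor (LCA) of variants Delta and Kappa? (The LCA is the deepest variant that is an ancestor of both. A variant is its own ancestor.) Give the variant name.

Answer: Lambda

Derivation:
Path from root to Delta: Lambda -> Delta
  ancestors of Delta: {Lambda, Delta}
Path from root to Kappa: Lambda -> Iota -> Kappa
  ancestors of Kappa: {Lambda, Iota, Kappa}
Common ancestors: {Lambda}
Walk up from Kappa: Kappa (not in ancestors of Delta), Iota (not in ancestors of Delta), Lambda (in ancestors of Delta)
Deepest common ancestor (LCA) = Lambda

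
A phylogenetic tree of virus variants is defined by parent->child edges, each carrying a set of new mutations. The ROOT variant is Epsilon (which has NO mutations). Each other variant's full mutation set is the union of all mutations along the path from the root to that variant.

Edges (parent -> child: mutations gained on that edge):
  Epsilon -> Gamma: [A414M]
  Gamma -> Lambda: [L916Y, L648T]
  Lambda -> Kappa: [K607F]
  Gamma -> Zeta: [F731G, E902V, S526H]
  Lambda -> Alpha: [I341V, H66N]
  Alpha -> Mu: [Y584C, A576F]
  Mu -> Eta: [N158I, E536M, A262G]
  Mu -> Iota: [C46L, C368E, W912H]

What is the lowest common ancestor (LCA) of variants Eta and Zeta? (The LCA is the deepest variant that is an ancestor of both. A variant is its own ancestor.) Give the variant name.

Path from root to Eta: Epsilon -> Gamma -> Lambda -> Alpha -> Mu -> Eta
  ancestors of Eta: {Epsilon, Gamma, Lambda, Alpha, Mu, Eta}
Path from root to Zeta: Epsilon -> Gamma -> Zeta
  ancestors of Zeta: {Epsilon, Gamma, Zeta}
Common ancestors: {Epsilon, Gamma}
Walk up from Zeta: Zeta (not in ancestors of Eta), Gamma (in ancestors of Eta), Epsilon (in ancestors of Eta)
Deepest common ancestor (LCA) = Gamma

Answer: Gamma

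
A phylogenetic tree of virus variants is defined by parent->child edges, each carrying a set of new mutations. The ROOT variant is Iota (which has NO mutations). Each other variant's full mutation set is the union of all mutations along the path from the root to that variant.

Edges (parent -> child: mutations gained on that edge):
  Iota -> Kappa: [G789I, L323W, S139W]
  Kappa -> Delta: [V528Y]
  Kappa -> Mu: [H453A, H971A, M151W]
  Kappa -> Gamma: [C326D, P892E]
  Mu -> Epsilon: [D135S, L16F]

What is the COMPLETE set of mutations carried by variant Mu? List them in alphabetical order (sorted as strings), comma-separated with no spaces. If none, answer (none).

At Iota: gained [] -> total []
At Kappa: gained ['G789I', 'L323W', 'S139W'] -> total ['G789I', 'L323W', 'S139W']
At Mu: gained ['H453A', 'H971A', 'M151W'] -> total ['G789I', 'H453A', 'H971A', 'L323W', 'M151W', 'S139W']

Answer: G789I,H453A,H971A,L323W,M151W,S139W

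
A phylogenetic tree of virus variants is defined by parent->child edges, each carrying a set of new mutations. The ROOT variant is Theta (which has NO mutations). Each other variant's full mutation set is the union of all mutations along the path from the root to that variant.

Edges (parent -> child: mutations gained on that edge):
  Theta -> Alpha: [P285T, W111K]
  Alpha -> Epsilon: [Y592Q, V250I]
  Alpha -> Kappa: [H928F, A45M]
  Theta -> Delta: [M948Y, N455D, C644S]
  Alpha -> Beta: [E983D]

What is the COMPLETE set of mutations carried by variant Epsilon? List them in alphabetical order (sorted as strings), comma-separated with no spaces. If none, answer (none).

At Theta: gained [] -> total []
At Alpha: gained ['P285T', 'W111K'] -> total ['P285T', 'W111K']
At Epsilon: gained ['Y592Q', 'V250I'] -> total ['P285T', 'V250I', 'W111K', 'Y592Q']

Answer: P285T,V250I,W111K,Y592Q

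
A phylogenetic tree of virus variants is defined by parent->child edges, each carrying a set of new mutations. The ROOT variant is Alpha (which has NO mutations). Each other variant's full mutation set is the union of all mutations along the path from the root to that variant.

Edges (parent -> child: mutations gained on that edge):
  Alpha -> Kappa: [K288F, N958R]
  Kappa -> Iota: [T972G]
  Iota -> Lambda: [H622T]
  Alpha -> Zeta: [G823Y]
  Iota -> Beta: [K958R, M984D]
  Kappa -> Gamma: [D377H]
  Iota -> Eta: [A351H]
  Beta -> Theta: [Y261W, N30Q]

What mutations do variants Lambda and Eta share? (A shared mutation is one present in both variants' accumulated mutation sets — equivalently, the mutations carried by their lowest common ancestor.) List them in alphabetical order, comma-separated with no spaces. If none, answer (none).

Answer: K288F,N958R,T972G

Derivation:
Accumulating mutations along path to Lambda:
  At Alpha: gained [] -> total []
  At Kappa: gained ['K288F', 'N958R'] -> total ['K288F', 'N958R']
  At Iota: gained ['T972G'] -> total ['K288F', 'N958R', 'T972G']
  At Lambda: gained ['H622T'] -> total ['H622T', 'K288F', 'N958R', 'T972G']
Mutations(Lambda) = ['H622T', 'K288F', 'N958R', 'T972G']
Accumulating mutations along path to Eta:
  At Alpha: gained [] -> total []
  At Kappa: gained ['K288F', 'N958R'] -> total ['K288F', 'N958R']
  At Iota: gained ['T972G'] -> total ['K288F', 'N958R', 'T972G']
  At Eta: gained ['A351H'] -> total ['A351H', 'K288F', 'N958R', 'T972G']
Mutations(Eta) = ['A351H', 'K288F', 'N958R', 'T972G']
Intersection: ['H622T', 'K288F', 'N958R', 'T972G'] ∩ ['A351H', 'K288F', 'N958R', 'T972G'] = ['K288F', 'N958R', 'T972G']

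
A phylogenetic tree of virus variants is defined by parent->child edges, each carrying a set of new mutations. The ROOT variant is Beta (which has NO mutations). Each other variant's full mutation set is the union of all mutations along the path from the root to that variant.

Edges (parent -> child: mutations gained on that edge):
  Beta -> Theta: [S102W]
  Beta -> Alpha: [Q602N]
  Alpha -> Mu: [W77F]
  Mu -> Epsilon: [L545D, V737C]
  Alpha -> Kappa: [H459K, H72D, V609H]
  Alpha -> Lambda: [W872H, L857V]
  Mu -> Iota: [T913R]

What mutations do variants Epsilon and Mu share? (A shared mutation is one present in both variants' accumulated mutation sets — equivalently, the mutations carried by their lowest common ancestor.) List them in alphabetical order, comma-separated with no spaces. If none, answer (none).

Answer: Q602N,W77F

Derivation:
Accumulating mutations along path to Epsilon:
  At Beta: gained [] -> total []
  At Alpha: gained ['Q602N'] -> total ['Q602N']
  At Mu: gained ['W77F'] -> total ['Q602N', 'W77F']
  At Epsilon: gained ['L545D', 'V737C'] -> total ['L545D', 'Q602N', 'V737C', 'W77F']
Mutations(Epsilon) = ['L545D', 'Q602N', 'V737C', 'W77F']
Accumulating mutations along path to Mu:
  At Beta: gained [] -> total []
  At Alpha: gained ['Q602N'] -> total ['Q602N']
  At Mu: gained ['W77F'] -> total ['Q602N', 'W77F']
Mutations(Mu) = ['Q602N', 'W77F']
Intersection: ['L545D', 'Q602N', 'V737C', 'W77F'] ∩ ['Q602N', 'W77F'] = ['Q602N', 'W77F']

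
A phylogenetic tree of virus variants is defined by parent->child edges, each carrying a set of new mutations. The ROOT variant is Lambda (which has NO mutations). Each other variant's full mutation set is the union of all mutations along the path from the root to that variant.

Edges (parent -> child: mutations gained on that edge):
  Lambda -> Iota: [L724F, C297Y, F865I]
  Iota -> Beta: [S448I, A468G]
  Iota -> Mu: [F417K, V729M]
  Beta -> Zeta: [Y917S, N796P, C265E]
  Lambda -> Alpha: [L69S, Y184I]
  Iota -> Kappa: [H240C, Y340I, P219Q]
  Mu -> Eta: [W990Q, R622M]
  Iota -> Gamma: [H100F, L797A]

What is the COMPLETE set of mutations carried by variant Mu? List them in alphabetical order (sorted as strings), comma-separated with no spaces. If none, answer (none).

At Lambda: gained [] -> total []
At Iota: gained ['L724F', 'C297Y', 'F865I'] -> total ['C297Y', 'F865I', 'L724F']
At Mu: gained ['F417K', 'V729M'] -> total ['C297Y', 'F417K', 'F865I', 'L724F', 'V729M']

Answer: C297Y,F417K,F865I,L724F,V729M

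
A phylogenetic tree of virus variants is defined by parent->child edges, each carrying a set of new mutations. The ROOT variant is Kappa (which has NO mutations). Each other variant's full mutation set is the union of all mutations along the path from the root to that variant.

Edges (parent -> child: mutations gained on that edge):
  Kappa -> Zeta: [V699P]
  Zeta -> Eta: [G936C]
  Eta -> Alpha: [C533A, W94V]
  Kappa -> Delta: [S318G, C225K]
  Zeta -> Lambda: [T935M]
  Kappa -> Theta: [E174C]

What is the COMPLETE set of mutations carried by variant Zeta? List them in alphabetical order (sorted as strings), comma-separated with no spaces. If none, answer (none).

Answer: V699P

Derivation:
At Kappa: gained [] -> total []
At Zeta: gained ['V699P'] -> total ['V699P']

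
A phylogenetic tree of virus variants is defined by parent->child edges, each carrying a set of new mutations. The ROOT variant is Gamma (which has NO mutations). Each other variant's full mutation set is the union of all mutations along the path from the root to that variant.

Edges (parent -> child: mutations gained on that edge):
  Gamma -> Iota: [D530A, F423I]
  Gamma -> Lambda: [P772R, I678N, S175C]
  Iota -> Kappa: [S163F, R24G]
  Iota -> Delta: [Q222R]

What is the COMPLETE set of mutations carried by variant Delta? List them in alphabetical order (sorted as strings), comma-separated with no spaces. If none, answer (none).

Answer: D530A,F423I,Q222R

Derivation:
At Gamma: gained [] -> total []
At Iota: gained ['D530A', 'F423I'] -> total ['D530A', 'F423I']
At Delta: gained ['Q222R'] -> total ['D530A', 'F423I', 'Q222R']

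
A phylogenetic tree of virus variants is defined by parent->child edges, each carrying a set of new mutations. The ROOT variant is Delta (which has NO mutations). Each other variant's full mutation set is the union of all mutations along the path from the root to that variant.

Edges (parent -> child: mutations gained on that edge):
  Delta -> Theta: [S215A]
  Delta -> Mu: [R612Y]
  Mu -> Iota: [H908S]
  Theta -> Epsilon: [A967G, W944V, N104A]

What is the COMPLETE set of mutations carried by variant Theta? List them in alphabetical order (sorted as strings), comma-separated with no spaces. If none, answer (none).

Answer: S215A

Derivation:
At Delta: gained [] -> total []
At Theta: gained ['S215A'] -> total ['S215A']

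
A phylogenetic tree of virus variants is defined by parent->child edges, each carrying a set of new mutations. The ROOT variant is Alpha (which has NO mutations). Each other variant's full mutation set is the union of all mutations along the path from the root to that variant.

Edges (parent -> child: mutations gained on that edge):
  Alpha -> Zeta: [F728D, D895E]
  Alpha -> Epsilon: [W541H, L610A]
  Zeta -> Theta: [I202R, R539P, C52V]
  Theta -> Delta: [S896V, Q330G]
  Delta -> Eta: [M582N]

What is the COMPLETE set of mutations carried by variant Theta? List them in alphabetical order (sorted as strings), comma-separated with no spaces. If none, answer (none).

At Alpha: gained [] -> total []
At Zeta: gained ['F728D', 'D895E'] -> total ['D895E', 'F728D']
At Theta: gained ['I202R', 'R539P', 'C52V'] -> total ['C52V', 'D895E', 'F728D', 'I202R', 'R539P']

Answer: C52V,D895E,F728D,I202R,R539P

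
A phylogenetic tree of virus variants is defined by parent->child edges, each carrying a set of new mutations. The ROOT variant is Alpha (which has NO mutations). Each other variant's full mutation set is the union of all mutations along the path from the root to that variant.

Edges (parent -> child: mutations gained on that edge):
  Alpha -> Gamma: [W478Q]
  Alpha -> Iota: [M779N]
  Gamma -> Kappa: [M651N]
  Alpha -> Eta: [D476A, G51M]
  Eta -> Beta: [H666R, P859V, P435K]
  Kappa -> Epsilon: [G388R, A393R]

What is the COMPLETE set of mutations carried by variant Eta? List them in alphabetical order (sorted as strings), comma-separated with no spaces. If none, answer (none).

Answer: D476A,G51M

Derivation:
At Alpha: gained [] -> total []
At Eta: gained ['D476A', 'G51M'] -> total ['D476A', 'G51M']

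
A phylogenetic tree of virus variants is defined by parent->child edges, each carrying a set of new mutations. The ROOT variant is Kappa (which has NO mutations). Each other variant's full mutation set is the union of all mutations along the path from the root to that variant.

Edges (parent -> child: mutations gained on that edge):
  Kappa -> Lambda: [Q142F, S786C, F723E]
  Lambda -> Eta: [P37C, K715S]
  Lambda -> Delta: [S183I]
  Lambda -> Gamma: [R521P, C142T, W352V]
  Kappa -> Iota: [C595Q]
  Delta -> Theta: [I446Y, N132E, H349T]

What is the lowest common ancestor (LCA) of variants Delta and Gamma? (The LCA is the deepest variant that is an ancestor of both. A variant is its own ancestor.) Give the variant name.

Path from root to Delta: Kappa -> Lambda -> Delta
  ancestors of Delta: {Kappa, Lambda, Delta}
Path from root to Gamma: Kappa -> Lambda -> Gamma
  ancestors of Gamma: {Kappa, Lambda, Gamma}
Common ancestors: {Kappa, Lambda}
Walk up from Gamma: Gamma (not in ancestors of Delta), Lambda (in ancestors of Delta), Kappa (in ancestors of Delta)
Deepest common ancestor (LCA) = Lambda

Answer: Lambda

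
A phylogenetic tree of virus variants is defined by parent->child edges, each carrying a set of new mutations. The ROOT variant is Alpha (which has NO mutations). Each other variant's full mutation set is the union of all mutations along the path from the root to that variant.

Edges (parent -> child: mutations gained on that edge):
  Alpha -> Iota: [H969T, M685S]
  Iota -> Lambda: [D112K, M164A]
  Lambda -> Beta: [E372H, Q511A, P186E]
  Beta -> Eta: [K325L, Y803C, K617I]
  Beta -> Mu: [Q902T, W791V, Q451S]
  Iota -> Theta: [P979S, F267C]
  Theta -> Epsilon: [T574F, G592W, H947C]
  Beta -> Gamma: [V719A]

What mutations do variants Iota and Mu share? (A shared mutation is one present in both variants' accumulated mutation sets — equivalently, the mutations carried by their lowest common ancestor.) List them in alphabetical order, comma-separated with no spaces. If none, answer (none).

Accumulating mutations along path to Iota:
  At Alpha: gained [] -> total []
  At Iota: gained ['H969T', 'M685S'] -> total ['H969T', 'M685S']
Mutations(Iota) = ['H969T', 'M685S']
Accumulating mutations along path to Mu:
  At Alpha: gained [] -> total []
  At Iota: gained ['H969T', 'M685S'] -> total ['H969T', 'M685S']
  At Lambda: gained ['D112K', 'M164A'] -> total ['D112K', 'H969T', 'M164A', 'M685S']
  At Beta: gained ['E372H', 'Q511A', 'P186E'] -> total ['D112K', 'E372H', 'H969T', 'M164A', 'M685S', 'P186E', 'Q511A']
  At Mu: gained ['Q902T', 'W791V', 'Q451S'] -> total ['D112K', 'E372H', 'H969T', 'M164A', 'M685S', 'P186E', 'Q451S', 'Q511A', 'Q902T', 'W791V']
Mutations(Mu) = ['D112K', 'E372H', 'H969T', 'M164A', 'M685S', 'P186E', 'Q451S', 'Q511A', 'Q902T', 'W791V']
Intersection: ['H969T', 'M685S'] ∩ ['D112K', 'E372H', 'H969T', 'M164A', 'M685S', 'P186E', 'Q451S', 'Q511A', 'Q902T', 'W791V'] = ['H969T', 'M685S']

Answer: H969T,M685S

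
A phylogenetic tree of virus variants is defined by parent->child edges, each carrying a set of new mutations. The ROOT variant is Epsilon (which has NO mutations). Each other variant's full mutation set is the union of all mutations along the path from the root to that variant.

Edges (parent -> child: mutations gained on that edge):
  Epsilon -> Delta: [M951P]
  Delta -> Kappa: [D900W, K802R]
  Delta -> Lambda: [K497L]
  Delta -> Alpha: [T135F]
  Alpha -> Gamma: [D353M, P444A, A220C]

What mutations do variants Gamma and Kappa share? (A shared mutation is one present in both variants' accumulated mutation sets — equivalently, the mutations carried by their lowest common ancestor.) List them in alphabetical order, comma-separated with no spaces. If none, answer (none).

Answer: M951P

Derivation:
Accumulating mutations along path to Gamma:
  At Epsilon: gained [] -> total []
  At Delta: gained ['M951P'] -> total ['M951P']
  At Alpha: gained ['T135F'] -> total ['M951P', 'T135F']
  At Gamma: gained ['D353M', 'P444A', 'A220C'] -> total ['A220C', 'D353M', 'M951P', 'P444A', 'T135F']
Mutations(Gamma) = ['A220C', 'D353M', 'M951P', 'P444A', 'T135F']
Accumulating mutations along path to Kappa:
  At Epsilon: gained [] -> total []
  At Delta: gained ['M951P'] -> total ['M951P']
  At Kappa: gained ['D900W', 'K802R'] -> total ['D900W', 'K802R', 'M951P']
Mutations(Kappa) = ['D900W', 'K802R', 'M951P']
Intersection: ['A220C', 'D353M', 'M951P', 'P444A', 'T135F'] ∩ ['D900W', 'K802R', 'M951P'] = ['M951P']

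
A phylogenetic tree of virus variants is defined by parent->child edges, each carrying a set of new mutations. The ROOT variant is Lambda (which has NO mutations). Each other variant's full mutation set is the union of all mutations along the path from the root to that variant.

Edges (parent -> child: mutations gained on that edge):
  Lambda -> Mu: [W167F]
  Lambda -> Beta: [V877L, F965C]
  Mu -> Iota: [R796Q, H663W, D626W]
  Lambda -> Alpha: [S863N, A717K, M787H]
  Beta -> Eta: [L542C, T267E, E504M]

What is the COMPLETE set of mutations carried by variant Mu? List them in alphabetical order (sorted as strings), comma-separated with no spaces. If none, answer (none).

At Lambda: gained [] -> total []
At Mu: gained ['W167F'] -> total ['W167F']

Answer: W167F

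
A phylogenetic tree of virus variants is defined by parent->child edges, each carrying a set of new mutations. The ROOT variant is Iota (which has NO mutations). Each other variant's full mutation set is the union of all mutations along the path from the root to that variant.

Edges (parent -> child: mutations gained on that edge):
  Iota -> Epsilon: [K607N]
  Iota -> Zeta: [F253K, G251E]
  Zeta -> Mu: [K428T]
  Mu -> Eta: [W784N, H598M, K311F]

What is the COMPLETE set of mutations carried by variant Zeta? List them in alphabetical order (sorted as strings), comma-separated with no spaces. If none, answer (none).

At Iota: gained [] -> total []
At Zeta: gained ['F253K', 'G251E'] -> total ['F253K', 'G251E']

Answer: F253K,G251E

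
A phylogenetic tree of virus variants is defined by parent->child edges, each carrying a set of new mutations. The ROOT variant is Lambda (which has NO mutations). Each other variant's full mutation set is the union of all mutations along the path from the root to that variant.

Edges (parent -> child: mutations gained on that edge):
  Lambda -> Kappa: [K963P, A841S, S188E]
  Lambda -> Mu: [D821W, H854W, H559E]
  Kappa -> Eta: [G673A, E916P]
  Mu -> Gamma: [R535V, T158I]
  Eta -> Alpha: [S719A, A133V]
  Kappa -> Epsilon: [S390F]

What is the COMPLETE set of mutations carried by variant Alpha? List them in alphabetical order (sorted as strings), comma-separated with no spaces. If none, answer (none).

Answer: A133V,A841S,E916P,G673A,K963P,S188E,S719A

Derivation:
At Lambda: gained [] -> total []
At Kappa: gained ['K963P', 'A841S', 'S188E'] -> total ['A841S', 'K963P', 'S188E']
At Eta: gained ['G673A', 'E916P'] -> total ['A841S', 'E916P', 'G673A', 'K963P', 'S188E']
At Alpha: gained ['S719A', 'A133V'] -> total ['A133V', 'A841S', 'E916P', 'G673A', 'K963P', 'S188E', 'S719A']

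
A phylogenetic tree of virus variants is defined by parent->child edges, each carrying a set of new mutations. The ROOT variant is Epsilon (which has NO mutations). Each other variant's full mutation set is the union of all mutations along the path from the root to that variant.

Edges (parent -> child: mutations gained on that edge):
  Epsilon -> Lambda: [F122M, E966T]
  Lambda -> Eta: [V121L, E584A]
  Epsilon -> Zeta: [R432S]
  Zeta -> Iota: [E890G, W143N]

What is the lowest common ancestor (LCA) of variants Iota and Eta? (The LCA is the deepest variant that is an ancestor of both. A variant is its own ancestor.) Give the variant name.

Answer: Epsilon

Derivation:
Path from root to Iota: Epsilon -> Zeta -> Iota
  ancestors of Iota: {Epsilon, Zeta, Iota}
Path from root to Eta: Epsilon -> Lambda -> Eta
  ancestors of Eta: {Epsilon, Lambda, Eta}
Common ancestors: {Epsilon}
Walk up from Eta: Eta (not in ancestors of Iota), Lambda (not in ancestors of Iota), Epsilon (in ancestors of Iota)
Deepest common ancestor (LCA) = Epsilon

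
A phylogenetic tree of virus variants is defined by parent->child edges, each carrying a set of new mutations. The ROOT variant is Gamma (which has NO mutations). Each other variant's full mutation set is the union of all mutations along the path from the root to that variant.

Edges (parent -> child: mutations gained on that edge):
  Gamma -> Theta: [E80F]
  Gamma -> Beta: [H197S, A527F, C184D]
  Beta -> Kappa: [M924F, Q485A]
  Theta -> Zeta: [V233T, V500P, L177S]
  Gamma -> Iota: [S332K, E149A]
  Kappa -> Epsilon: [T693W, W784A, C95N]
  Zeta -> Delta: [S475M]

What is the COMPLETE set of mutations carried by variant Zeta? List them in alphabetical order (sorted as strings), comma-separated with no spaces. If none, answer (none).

At Gamma: gained [] -> total []
At Theta: gained ['E80F'] -> total ['E80F']
At Zeta: gained ['V233T', 'V500P', 'L177S'] -> total ['E80F', 'L177S', 'V233T', 'V500P']

Answer: E80F,L177S,V233T,V500P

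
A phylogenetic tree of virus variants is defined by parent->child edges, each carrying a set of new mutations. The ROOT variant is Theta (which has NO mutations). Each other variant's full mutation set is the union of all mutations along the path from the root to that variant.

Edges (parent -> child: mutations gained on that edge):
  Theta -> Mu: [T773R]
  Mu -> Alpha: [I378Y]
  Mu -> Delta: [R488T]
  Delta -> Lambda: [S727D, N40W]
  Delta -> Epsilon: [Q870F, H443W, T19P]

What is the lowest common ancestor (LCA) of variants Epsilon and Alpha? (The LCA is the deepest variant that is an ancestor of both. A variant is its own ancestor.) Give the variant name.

Path from root to Epsilon: Theta -> Mu -> Delta -> Epsilon
  ancestors of Epsilon: {Theta, Mu, Delta, Epsilon}
Path from root to Alpha: Theta -> Mu -> Alpha
  ancestors of Alpha: {Theta, Mu, Alpha}
Common ancestors: {Theta, Mu}
Walk up from Alpha: Alpha (not in ancestors of Epsilon), Mu (in ancestors of Epsilon), Theta (in ancestors of Epsilon)
Deepest common ancestor (LCA) = Mu

Answer: Mu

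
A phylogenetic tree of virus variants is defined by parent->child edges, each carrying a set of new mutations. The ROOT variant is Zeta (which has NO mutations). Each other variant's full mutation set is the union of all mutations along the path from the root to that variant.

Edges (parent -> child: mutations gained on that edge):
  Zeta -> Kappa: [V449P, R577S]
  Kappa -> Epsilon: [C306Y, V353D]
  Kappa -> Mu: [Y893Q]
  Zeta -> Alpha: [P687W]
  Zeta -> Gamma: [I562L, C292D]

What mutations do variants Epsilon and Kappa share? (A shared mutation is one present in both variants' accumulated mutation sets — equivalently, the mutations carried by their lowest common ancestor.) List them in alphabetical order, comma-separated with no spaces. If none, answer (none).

Accumulating mutations along path to Epsilon:
  At Zeta: gained [] -> total []
  At Kappa: gained ['V449P', 'R577S'] -> total ['R577S', 'V449P']
  At Epsilon: gained ['C306Y', 'V353D'] -> total ['C306Y', 'R577S', 'V353D', 'V449P']
Mutations(Epsilon) = ['C306Y', 'R577S', 'V353D', 'V449P']
Accumulating mutations along path to Kappa:
  At Zeta: gained [] -> total []
  At Kappa: gained ['V449P', 'R577S'] -> total ['R577S', 'V449P']
Mutations(Kappa) = ['R577S', 'V449P']
Intersection: ['C306Y', 'R577S', 'V353D', 'V449P'] ∩ ['R577S', 'V449P'] = ['R577S', 'V449P']

Answer: R577S,V449P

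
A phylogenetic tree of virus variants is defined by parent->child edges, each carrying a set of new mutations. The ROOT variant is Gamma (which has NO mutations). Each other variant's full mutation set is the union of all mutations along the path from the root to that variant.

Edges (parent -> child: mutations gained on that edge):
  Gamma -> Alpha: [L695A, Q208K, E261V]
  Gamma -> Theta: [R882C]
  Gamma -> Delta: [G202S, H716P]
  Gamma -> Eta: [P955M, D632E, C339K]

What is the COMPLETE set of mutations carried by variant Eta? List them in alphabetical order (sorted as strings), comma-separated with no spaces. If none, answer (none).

At Gamma: gained [] -> total []
At Eta: gained ['P955M', 'D632E', 'C339K'] -> total ['C339K', 'D632E', 'P955M']

Answer: C339K,D632E,P955M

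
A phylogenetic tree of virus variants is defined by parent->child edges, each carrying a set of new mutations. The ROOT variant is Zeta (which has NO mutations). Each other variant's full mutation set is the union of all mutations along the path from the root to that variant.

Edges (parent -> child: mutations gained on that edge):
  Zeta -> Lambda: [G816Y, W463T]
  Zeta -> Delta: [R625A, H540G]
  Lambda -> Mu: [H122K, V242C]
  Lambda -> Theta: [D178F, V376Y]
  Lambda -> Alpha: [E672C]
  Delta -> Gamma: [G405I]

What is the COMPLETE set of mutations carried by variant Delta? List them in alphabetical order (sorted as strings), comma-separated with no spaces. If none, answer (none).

Answer: H540G,R625A

Derivation:
At Zeta: gained [] -> total []
At Delta: gained ['R625A', 'H540G'] -> total ['H540G', 'R625A']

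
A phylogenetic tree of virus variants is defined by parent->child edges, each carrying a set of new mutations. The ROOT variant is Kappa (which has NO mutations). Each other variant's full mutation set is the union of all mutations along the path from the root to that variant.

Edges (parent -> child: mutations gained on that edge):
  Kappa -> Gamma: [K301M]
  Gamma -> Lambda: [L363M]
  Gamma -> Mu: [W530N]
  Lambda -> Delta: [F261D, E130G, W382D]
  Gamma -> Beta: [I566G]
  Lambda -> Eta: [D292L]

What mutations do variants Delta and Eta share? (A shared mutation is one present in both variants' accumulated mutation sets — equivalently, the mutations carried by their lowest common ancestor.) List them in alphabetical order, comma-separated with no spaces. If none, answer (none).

Accumulating mutations along path to Delta:
  At Kappa: gained [] -> total []
  At Gamma: gained ['K301M'] -> total ['K301M']
  At Lambda: gained ['L363M'] -> total ['K301M', 'L363M']
  At Delta: gained ['F261D', 'E130G', 'W382D'] -> total ['E130G', 'F261D', 'K301M', 'L363M', 'W382D']
Mutations(Delta) = ['E130G', 'F261D', 'K301M', 'L363M', 'W382D']
Accumulating mutations along path to Eta:
  At Kappa: gained [] -> total []
  At Gamma: gained ['K301M'] -> total ['K301M']
  At Lambda: gained ['L363M'] -> total ['K301M', 'L363M']
  At Eta: gained ['D292L'] -> total ['D292L', 'K301M', 'L363M']
Mutations(Eta) = ['D292L', 'K301M', 'L363M']
Intersection: ['E130G', 'F261D', 'K301M', 'L363M', 'W382D'] ∩ ['D292L', 'K301M', 'L363M'] = ['K301M', 'L363M']

Answer: K301M,L363M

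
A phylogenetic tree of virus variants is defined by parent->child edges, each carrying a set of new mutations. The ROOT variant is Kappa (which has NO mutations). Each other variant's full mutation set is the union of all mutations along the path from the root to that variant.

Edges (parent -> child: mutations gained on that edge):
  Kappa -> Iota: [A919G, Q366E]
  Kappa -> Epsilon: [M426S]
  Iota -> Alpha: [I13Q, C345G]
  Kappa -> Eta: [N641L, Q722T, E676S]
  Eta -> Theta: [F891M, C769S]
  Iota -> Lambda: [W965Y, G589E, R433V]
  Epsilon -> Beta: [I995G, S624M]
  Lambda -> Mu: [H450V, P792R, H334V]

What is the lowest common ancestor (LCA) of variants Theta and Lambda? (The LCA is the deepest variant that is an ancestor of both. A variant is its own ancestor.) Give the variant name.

Path from root to Theta: Kappa -> Eta -> Theta
  ancestors of Theta: {Kappa, Eta, Theta}
Path from root to Lambda: Kappa -> Iota -> Lambda
  ancestors of Lambda: {Kappa, Iota, Lambda}
Common ancestors: {Kappa}
Walk up from Lambda: Lambda (not in ancestors of Theta), Iota (not in ancestors of Theta), Kappa (in ancestors of Theta)
Deepest common ancestor (LCA) = Kappa

Answer: Kappa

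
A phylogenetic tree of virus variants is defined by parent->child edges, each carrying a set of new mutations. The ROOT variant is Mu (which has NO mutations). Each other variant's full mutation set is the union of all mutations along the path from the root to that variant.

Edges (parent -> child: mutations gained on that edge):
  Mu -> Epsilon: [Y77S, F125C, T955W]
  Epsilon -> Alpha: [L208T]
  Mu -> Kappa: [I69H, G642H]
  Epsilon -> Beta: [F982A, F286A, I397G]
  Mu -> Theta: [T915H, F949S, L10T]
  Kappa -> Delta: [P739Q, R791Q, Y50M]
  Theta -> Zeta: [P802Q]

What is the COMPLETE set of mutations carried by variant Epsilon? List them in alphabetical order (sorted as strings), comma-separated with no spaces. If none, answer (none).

Answer: F125C,T955W,Y77S

Derivation:
At Mu: gained [] -> total []
At Epsilon: gained ['Y77S', 'F125C', 'T955W'] -> total ['F125C', 'T955W', 'Y77S']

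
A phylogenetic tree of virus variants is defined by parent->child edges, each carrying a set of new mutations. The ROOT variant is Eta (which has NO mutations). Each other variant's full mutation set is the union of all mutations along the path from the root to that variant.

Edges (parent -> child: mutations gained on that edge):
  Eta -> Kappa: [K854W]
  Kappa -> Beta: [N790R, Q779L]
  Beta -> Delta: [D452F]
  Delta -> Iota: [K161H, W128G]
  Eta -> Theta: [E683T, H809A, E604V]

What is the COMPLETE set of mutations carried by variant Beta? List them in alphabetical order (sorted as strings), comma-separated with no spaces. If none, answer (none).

At Eta: gained [] -> total []
At Kappa: gained ['K854W'] -> total ['K854W']
At Beta: gained ['N790R', 'Q779L'] -> total ['K854W', 'N790R', 'Q779L']

Answer: K854W,N790R,Q779L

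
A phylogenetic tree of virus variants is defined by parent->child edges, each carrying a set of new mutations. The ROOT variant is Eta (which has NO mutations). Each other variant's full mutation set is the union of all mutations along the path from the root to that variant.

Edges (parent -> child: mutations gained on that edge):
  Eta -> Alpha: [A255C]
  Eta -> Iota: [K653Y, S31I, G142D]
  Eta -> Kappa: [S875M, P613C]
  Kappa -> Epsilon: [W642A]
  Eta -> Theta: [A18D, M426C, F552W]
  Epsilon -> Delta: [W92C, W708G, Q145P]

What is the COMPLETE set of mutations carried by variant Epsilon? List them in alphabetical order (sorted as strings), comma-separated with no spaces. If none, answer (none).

Answer: P613C,S875M,W642A

Derivation:
At Eta: gained [] -> total []
At Kappa: gained ['S875M', 'P613C'] -> total ['P613C', 'S875M']
At Epsilon: gained ['W642A'] -> total ['P613C', 'S875M', 'W642A']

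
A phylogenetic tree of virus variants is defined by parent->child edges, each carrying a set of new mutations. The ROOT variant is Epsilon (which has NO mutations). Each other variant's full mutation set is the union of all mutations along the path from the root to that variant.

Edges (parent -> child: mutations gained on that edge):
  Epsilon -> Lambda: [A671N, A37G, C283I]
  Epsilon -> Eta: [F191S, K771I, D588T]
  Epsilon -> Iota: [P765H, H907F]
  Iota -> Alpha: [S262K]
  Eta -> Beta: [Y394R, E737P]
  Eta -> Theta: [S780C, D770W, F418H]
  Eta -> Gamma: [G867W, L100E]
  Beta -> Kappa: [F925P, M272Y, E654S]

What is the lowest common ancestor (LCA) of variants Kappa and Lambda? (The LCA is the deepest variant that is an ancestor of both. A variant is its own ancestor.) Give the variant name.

Answer: Epsilon

Derivation:
Path from root to Kappa: Epsilon -> Eta -> Beta -> Kappa
  ancestors of Kappa: {Epsilon, Eta, Beta, Kappa}
Path from root to Lambda: Epsilon -> Lambda
  ancestors of Lambda: {Epsilon, Lambda}
Common ancestors: {Epsilon}
Walk up from Lambda: Lambda (not in ancestors of Kappa), Epsilon (in ancestors of Kappa)
Deepest common ancestor (LCA) = Epsilon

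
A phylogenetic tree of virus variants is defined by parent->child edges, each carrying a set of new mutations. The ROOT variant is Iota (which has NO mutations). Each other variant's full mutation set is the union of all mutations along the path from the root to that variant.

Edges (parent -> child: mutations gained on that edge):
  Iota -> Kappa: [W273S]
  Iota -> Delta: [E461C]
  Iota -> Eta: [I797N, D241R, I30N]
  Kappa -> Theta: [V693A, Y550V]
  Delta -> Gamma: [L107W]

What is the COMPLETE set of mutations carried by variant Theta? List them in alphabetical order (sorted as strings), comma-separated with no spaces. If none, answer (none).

At Iota: gained [] -> total []
At Kappa: gained ['W273S'] -> total ['W273S']
At Theta: gained ['V693A', 'Y550V'] -> total ['V693A', 'W273S', 'Y550V']

Answer: V693A,W273S,Y550V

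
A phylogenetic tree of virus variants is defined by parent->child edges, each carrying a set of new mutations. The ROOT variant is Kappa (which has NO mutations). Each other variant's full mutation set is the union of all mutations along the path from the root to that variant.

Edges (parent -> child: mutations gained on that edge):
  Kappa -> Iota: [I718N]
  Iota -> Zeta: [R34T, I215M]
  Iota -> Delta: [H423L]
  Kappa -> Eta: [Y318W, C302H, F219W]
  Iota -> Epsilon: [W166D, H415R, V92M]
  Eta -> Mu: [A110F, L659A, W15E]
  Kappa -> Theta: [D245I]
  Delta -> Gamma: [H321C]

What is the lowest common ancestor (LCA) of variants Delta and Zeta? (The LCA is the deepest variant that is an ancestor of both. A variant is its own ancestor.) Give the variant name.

Answer: Iota

Derivation:
Path from root to Delta: Kappa -> Iota -> Delta
  ancestors of Delta: {Kappa, Iota, Delta}
Path from root to Zeta: Kappa -> Iota -> Zeta
  ancestors of Zeta: {Kappa, Iota, Zeta}
Common ancestors: {Kappa, Iota}
Walk up from Zeta: Zeta (not in ancestors of Delta), Iota (in ancestors of Delta), Kappa (in ancestors of Delta)
Deepest common ancestor (LCA) = Iota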